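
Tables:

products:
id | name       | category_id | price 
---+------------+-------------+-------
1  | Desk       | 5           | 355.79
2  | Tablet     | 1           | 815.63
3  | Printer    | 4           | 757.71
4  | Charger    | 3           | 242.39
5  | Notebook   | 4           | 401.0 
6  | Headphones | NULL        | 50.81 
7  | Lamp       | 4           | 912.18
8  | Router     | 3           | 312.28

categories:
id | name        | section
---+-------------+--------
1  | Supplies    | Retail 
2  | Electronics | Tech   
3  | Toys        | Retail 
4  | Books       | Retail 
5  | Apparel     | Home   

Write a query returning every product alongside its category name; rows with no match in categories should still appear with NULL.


LEFT JOIN keeps every row from products (the left table); where category_id has no match in categories, the category columns become NULL. Walk through each product:
  - product 1 (Desk): category_id=5 -> matches Apparel
  - product 2 (Tablet): category_id=1 -> matches Supplies
  - product 3 (Printer): category_id=4 -> matches Books
  - product 4 (Charger): category_id=3 -> matches Toys
  - product 5 (Notebook): category_id=4 -> matches Books
  - product 6 (Headphones): category_id=NULL, no match -> kept with NULL
  - product 7 (Lamp): category_id=4 -> matches Books
  - product 8 (Router): category_id=3 -> matches Toys
All 8 rows appear; 1 has NULL category.

SQL:
SELECT a.name, b.name AS category
FROM products a
LEFT JOIN categories b ON a.category_id = b.id

Result:
name       | category
-----------+---------
Desk       | Apparel 
Tablet     | Supplies
Printer    | Books   
Charger    | Toys    
Notebook   | Books   
Headphones | NULL    
Lamp       | Books   
Router     | Toys    


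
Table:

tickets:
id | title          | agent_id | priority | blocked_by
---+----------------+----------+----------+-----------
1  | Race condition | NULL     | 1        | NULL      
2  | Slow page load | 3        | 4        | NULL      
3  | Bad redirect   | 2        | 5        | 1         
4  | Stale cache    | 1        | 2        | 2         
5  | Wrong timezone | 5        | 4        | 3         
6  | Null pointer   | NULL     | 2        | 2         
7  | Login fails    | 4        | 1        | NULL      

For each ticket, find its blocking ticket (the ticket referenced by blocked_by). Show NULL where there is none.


This is a self-join: tickets is joined to a second copy of itself, matching each row's blocked_by to another row's id. Use LEFT JOIN so rows with blocked_by=NULL are kept.
  - ticket 1 (Race condition): blocked_by=NULL -> NULL
  - ticket 2 (Slow page load): blocked_by=NULL -> NULL
  - ticket 3 (Bad redirect): blocked_by=1 -> Race condition
  - ticket 4 (Stale cache): blocked_by=2 -> Slow page load
  - ticket 5 (Wrong timezone): blocked_by=3 -> Bad redirect
  - ticket 6 (Null pointer): blocked_by=2 -> Slow page load
  - ticket 7 (Login fails): blocked_by=NULL -> NULL

SQL:
SELECT a.title AS item, b.title AS blocked_by
FROM tickets a
LEFT JOIN tickets b ON a.blocked_by = b.id

Result:
item           | blocked_by    
---------------+---------------
Race condition | NULL          
Slow page load | NULL          
Bad redirect   | Race condition
Stale cache    | Slow page load
Wrong timezone | Bad redirect  
Null pointer   | Slow page load
Login fails    | NULL          


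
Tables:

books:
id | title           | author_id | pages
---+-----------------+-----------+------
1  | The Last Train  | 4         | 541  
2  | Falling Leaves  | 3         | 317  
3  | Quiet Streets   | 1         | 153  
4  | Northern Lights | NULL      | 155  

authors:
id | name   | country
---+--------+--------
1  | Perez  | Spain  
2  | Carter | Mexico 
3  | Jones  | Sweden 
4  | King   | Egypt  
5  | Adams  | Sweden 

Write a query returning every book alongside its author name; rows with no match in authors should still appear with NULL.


LEFT JOIN keeps every row from books (the left table); where author_id has no match in authors, the author columns become NULL. Walk through each book:
  - book 1 (The Last Train): author_id=4 -> matches King
  - book 2 (Falling Leaves): author_id=3 -> matches Jones
  - book 3 (Quiet Streets): author_id=1 -> matches Perez
  - book 4 (Northern Lights): author_id=NULL, no match -> kept with NULL
All 4 rows appear; 1 has NULL author.

SQL:
SELECT a.title, b.name AS author
FROM books a
LEFT JOIN authors b ON a.author_id = b.id

Result:
title           | author
----------------+-------
The Last Train  | King  
Falling Leaves  | Jones 
Quiet Streets   | Perez 
Northern Lights | NULL  


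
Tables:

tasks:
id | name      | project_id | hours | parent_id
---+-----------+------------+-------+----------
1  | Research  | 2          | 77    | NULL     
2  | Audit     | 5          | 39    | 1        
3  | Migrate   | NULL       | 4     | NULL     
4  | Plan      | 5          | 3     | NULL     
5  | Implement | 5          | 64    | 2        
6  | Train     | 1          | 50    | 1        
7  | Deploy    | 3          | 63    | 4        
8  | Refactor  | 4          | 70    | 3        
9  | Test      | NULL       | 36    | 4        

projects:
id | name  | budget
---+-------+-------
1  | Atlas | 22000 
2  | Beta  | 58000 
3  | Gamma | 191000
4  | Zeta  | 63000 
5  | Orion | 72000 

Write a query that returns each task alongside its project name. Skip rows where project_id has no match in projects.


INNER JOIN keeps only tasks rows whose project_id matches an id in projects. Walk through each task:
  - task 1 (Research): project_id=2 -> matches Beta
  - task 2 (Audit): project_id=5 -> matches Orion
  - task 3 (Migrate): project_id=NULL, no match -> dropped
  - task 4 (Plan): project_id=5 -> matches Orion
  - task 5 (Implement): project_id=5 -> matches Orion
  - task 6 (Train): project_id=1 -> matches Atlas
  - task 7 (Deploy): project_id=3 -> matches Gamma
  - task 8 (Refactor): project_id=4 -> matches Zeta
  - task 9 (Test): project_id=NULL, no match -> dropped
So 2 of 9 rows are dropped.

SQL:
SELECT a.name, b.name AS project
FROM tasks a
INNER JOIN projects b ON a.project_id = b.id

Result:
name      | project
----------+--------
Research  | Beta   
Audit     | Orion  
Plan      | Orion  
Implement | Orion  
Train     | Atlas  
Deploy    | Gamma  
Refactor  | Zeta   


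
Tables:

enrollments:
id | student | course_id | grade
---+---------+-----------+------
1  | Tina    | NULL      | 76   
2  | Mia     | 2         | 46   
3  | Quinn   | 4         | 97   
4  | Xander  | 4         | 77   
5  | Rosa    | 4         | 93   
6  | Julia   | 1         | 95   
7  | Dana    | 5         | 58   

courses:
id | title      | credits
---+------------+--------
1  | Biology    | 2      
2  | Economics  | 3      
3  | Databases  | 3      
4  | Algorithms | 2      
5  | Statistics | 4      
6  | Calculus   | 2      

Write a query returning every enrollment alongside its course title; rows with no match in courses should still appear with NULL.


LEFT JOIN keeps every row from enrollments (the left table); where course_id has no match in courses, the course columns become NULL. Walk through each enrollment:
  - enrollment 1 (Tina): course_id=NULL, no match -> kept with NULL
  - enrollment 2 (Mia): course_id=2 -> matches Economics
  - enrollment 3 (Quinn): course_id=4 -> matches Algorithms
  - enrollment 4 (Xander): course_id=4 -> matches Algorithms
  - enrollment 5 (Rosa): course_id=4 -> matches Algorithms
  - enrollment 6 (Julia): course_id=1 -> matches Biology
  - enrollment 7 (Dana): course_id=5 -> matches Statistics
All 7 rows appear; 1 has NULL course.

SQL:
SELECT a.student, b.title AS course
FROM enrollments a
LEFT JOIN courses b ON a.course_id = b.id

Result:
student | course    
--------+-----------
Tina    | NULL      
Mia     | Economics 
Quinn   | Algorithms
Xander  | Algorithms
Rosa    | Algorithms
Julia   | Biology   
Dana    | Statistics


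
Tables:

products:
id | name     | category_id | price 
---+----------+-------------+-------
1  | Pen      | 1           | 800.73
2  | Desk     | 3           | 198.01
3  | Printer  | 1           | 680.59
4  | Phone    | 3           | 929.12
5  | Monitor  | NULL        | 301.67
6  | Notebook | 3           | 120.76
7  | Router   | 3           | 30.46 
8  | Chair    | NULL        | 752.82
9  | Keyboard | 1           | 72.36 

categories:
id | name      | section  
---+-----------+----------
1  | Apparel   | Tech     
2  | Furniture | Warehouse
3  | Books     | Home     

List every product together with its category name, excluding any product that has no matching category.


INNER JOIN keeps only products rows whose category_id matches an id in categories. Walk through each product:
  - product 1 (Pen): category_id=1 -> matches Apparel
  - product 2 (Desk): category_id=3 -> matches Books
  - product 3 (Printer): category_id=1 -> matches Apparel
  - product 4 (Phone): category_id=3 -> matches Books
  - product 5 (Monitor): category_id=NULL, no match -> dropped
  - product 6 (Notebook): category_id=3 -> matches Books
  - product 7 (Router): category_id=3 -> matches Books
  - product 8 (Chair): category_id=NULL, no match -> dropped
  - product 9 (Keyboard): category_id=1 -> matches Apparel
So 2 of 9 rows are dropped.

SQL:
SELECT a.name, b.name AS category
FROM products a
INNER JOIN categories b ON a.category_id = b.id

Result:
name     | category
---------+---------
Pen      | Apparel 
Desk     | Books   
Printer  | Apparel 
Phone    | Books   
Notebook | Books   
Router   | Books   
Keyboard | Apparel 


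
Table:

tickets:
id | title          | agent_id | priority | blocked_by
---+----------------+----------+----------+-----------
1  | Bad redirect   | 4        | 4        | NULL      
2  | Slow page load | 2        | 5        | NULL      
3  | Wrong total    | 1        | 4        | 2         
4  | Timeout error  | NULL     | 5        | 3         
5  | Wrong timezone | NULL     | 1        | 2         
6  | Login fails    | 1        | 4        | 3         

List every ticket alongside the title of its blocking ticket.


This is a self-join: tickets is joined to a second copy of itself, matching each row's blocked_by to another row's id. Use LEFT JOIN so rows with blocked_by=NULL are kept.
  - ticket 1 (Bad redirect): blocked_by=NULL -> NULL
  - ticket 2 (Slow page load): blocked_by=NULL -> NULL
  - ticket 3 (Wrong total): blocked_by=2 -> Slow page load
  - ticket 4 (Timeout error): blocked_by=3 -> Wrong total
  - ticket 5 (Wrong timezone): blocked_by=2 -> Slow page load
  - ticket 6 (Login fails): blocked_by=3 -> Wrong total

SQL:
SELECT a.title AS item, b.title AS blocked_by
FROM tickets a
LEFT JOIN tickets b ON a.blocked_by = b.id

Result:
item           | blocked_by    
---------------+---------------
Bad redirect   | NULL          
Slow page load | NULL          
Wrong total    | Slow page load
Timeout error  | Wrong total   
Wrong timezone | Slow page load
Login fails    | Wrong total   


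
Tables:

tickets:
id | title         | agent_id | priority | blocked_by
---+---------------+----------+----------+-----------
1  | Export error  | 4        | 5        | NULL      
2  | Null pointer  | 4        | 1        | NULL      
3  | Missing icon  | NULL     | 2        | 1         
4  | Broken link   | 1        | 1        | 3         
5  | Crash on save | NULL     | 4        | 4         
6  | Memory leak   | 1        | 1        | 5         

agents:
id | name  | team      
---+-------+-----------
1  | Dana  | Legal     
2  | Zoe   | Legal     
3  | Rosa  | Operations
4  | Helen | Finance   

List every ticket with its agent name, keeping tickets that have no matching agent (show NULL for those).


LEFT JOIN keeps every row from tickets (the left table); where agent_id has no match in agents, the agent columns become NULL. Walk through each ticket:
  - ticket 1 (Export error): agent_id=4 -> matches Helen
  - ticket 2 (Null pointer): agent_id=4 -> matches Helen
  - ticket 3 (Missing icon): agent_id=NULL, no match -> kept with NULL
  - ticket 4 (Broken link): agent_id=1 -> matches Dana
  - ticket 5 (Crash on save): agent_id=NULL, no match -> kept with NULL
  - ticket 6 (Memory leak): agent_id=1 -> matches Dana
All 6 rows appear; 2 have NULL agent.

SQL:
SELECT a.title, b.name AS agent
FROM tickets a
LEFT JOIN agents b ON a.agent_id = b.id

Result:
title         | agent
--------------+------
Export error  | Helen
Null pointer  | Helen
Missing icon  | NULL 
Broken link   | Dana 
Crash on save | NULL 
Memory leak   | Dana 


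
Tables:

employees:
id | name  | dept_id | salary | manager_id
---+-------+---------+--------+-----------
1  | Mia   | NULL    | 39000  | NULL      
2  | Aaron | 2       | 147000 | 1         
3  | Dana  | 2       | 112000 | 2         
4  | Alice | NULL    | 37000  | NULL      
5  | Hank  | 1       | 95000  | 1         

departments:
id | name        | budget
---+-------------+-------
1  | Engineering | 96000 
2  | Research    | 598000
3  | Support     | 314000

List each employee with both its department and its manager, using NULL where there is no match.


Two LEFT JOINs from the same base table employees: one to departments via dept_id, one to employees itself via manager_id. Both are LEFT so every employee is preserved.
Match against departments:
  - employee 1 (Mia): dept_id=NULL, no match -> kept with NULL
  - employee 2 (Aaron): dept_id=2 -> matches Research
  - employee 3 (Dana): dept_id=2 -> matches Research
  - employee 4 (Alice): dept_id=NULL, no match -> kept with NULL
  - employee 5 (Hank): dept_id=1 -> matches Engineering
Match against employees (self):
  - employee 1 (Mia): manager_id=NULL -> NULL
  - employee 2 (Aaron): manager_id=1 -> Mia
  - employee 3 (Dana): manager_id=2 -> Aaron
  - employee 4 (Alice): manager_id=NULL -> NULL
  - employee 5 (Hank): manager_id=1 -> Mia

SQL:
SELECT a.name, b.name AS department, c.name AS manager
FROM employees a
LEFT JOIN departments b ON a.dept_id = b.id
LEFT JOIN employees c ON a.manager_id = c.id

Result:
name  | department  | manager
------+-------------+--------
Mia   | NULL        | NULL   
Aaron | Research    | Mia    
Dana  | Research    | Aaron  
Alice | NULL        | NULL   
Hank  | Engineering | Mia    


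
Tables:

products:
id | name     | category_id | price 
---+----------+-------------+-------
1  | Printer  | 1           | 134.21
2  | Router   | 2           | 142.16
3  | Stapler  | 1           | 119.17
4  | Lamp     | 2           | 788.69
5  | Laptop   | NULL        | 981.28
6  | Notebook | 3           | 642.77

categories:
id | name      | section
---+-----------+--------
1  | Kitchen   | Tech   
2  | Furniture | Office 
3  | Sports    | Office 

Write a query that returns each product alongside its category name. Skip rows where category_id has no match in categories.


INNER JOIN keeps only products rows whose category_id matches an id in categories. Walk through each product:
  - product 1 (Printer): category_id=1 -> matches Kitchen
  - product 2 (Router): category_id=2 -> matches Furniture
  - product 3 (Stapler): category_id=1 -> matches Kitchen
  - product 4 (Lamp): category_id=2 -> matches Furniture
  - product 5 (Laptop): category_id=NULL, no match -> dropped
  - product 6 (Notebook): category_id=3 -> matches Sports
So 1 of 6 rows is dropped.

SQL:
SELECT a.name, b.name AS category
FROM products a
INNER JOIN categories b ON a.category_id = b.id

Result:
name     | category 
---------+----------
Printer  | Kitchen  
Router   | Furniture
Stapler  | Kitchen  
Lamp     | Furniture
Notebook | Sports   


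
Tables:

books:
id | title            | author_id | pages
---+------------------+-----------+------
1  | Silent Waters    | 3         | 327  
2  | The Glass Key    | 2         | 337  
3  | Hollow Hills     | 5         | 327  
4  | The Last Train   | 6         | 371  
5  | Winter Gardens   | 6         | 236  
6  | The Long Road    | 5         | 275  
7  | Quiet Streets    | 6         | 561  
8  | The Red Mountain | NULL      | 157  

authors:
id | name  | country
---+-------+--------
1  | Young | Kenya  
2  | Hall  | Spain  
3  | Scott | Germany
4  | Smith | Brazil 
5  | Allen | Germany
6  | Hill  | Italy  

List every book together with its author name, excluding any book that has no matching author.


INNER JOIN keeps only books rows whose author_id matches an id in authors. Walk through each book:
  - book 1 (Silent Waters): author_id=3 -> matches Scott
  - book 2 (The Glass Key): author_id=2 -> matches Hall
  - book 3 (Hollow Hills): author_id=5 -> matches Allen
  - book 4 (The Last Train): author_id=6 -> matches Hill
  - book 5 (Winter Gardens): author_id=6 -> matches Hill
  - book 6 (The Long Road): author_id=5 -> matches Allen
  - book 7 (Quiet Streets): author_id=6 -> matches Hill
  - book 8 (The Red Mountain): author_id=NULL, no match -> dropped
So 1 of 8 rows is dropped.

SQL:
SELECT a.title, b.name AS author
FROM books a
INNER JOIN authors b ON a.author_id = b.id

Result:
title          | author
---------------+-------
Silent Waters  | Scott 
The Glass Key  | Hall  
Hollow Hills   | Allen 
The Last Train | Hill  
Winter Gardens | Hill  
The Long Road  | Allen 
Quiet Streets  | Hill  


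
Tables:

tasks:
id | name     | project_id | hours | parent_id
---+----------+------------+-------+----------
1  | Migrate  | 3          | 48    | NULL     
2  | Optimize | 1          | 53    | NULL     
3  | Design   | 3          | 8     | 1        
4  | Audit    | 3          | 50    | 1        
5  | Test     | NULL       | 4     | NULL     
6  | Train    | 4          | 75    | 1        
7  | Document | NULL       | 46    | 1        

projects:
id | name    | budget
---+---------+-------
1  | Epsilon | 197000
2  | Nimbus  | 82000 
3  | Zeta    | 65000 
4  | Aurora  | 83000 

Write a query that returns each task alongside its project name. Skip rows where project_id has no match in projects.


INNER JOIN keeps only tasks rows whose project_id matches an id in projects. Walk through each task:
  - task 1 (Migrate): project_id=3 -> matches Zeta
  - task 2 (Optimize): project_id=1 -> matches Epsilon
  - task 3 (Design): project_id=3 -> matches Zeta
  - task 4 (Audit): project_id=3 -> matches Zeta
  - task 5 (Test): project_id=NULL, no match -> dropped
  - task 6 (Train): project_id=4 -> matches Aurora
  - task 7 (Document): project_id=NULL, no match -> dropped
So 2 of 7 rows are dropped.

SQL:
SELECT a.name, b.name AS project
FROM tasks a
INNER JOIN projects b ON a.project_id = b.id

Result:
name     | project
---------+--------
Migrate  | Zeta   
Optimize | Epsilon
Design   | Zeta   
Audit    | Zeta   
Train    | Aurora 


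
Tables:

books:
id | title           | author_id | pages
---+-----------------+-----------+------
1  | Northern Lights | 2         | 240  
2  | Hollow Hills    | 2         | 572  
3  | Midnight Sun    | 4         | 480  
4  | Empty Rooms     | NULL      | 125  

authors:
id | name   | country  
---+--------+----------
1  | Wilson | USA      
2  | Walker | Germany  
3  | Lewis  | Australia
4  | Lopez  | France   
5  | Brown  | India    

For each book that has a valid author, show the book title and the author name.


INNER JOIN keeps only books rows whose author_id matches an id in authors. Walk through each book:
  - book 1 (Northern Lights): author_id=2 -> matches Walker
  - book 2 (Hollow Hills): author_id=2 -> matches Walker
  - book 3 (Midnight Sun): author_id=4 -> matches Lopez
  - book 4 (Empty Rooms): author_id=NULL, no match -> dropped
So 1 of 4 rows is dropped.

SQL:
SELECT a.title, b.name AS author
FROM books a
INNER JOIN authors b ON a.author_id = b.id

Result:
title           | author
----------------+-------
Northern Lights | Walker
Hollow Hills    | Walker
Midnight Sun    | Lopez 


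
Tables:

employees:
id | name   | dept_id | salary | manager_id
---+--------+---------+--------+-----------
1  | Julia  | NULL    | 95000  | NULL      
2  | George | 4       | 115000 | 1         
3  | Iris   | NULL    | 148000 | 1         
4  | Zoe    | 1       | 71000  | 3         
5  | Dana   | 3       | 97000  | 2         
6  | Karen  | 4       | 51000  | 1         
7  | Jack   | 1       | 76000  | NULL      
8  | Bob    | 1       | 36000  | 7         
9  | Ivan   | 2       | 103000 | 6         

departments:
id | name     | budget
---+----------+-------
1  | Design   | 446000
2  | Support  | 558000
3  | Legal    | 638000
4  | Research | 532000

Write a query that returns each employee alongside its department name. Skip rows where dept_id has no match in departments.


INNER JOIN keeps only employees rows whose dept_id matches an id in departments. Walk through each employee:
  - employee 1 (Julia): dept_id=NULL, no match -> dropped
  - employee 2 (George): dept_id=4 -> matches Research
  - employee 3 (Iris): dept_id=NULL, no match -> dropped
  - employee 4 (Zoe): dept_id=1 -> matches Design
  - employee 5 (Dana): dept_id=3 -> matches Legal
  - employee 6 (Karen): dept_id=4 -> matches Research
  - employee 7 (Jack): dept_id=1 -> matches Design
  - employee 8 (Bob): dept_id=1 -> matches Design
  - employee 9 (Ivan): dept_id=2 -> matches Support
So 2 of 9 rows are dropped.

SQL:
SELECT a.name, b.name AS department
FROM employees a
INNER JOIN departments b ON a.dept_id = b.id

Result:
name   | department
-------+-----------
George | Research  
Zoe    | Design    
Dana   | Legal     
Karen  | Research  
Jack   | Design    
Bob    | Design    
Ivan   | Support   


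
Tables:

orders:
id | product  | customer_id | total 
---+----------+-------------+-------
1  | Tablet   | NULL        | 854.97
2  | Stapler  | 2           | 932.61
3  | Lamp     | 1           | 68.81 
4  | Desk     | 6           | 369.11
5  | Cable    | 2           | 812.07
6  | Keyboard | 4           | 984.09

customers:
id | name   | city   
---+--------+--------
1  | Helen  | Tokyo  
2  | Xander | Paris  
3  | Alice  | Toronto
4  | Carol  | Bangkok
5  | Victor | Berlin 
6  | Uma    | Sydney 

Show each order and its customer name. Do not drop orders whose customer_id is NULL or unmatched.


LEFT JOIN keeps every row from orders (the left table); where customer_id has no match in customers, the customer columns become NULL. Walk through each order:
  - order 1 (Tablet): customer_id=NULL, no match -> kept with NULL
  - order 2 (Stapler): customer_id=2 -> matches Xander
  - order 3 (Lamp): customer_id=1 -> matches Helen
  - order 4 (Desk): customer_id=6 -> matches Uma
  - order 5 (Cable): customer_id=2 -> matches Xander
  - order 6 (Keyboard): customer_id=4 -> matches Carol
All 6 rows appear; 1 has NULL customer.

SQL:
SELECT a.product, b.name AS customer
FROM orders a
LEFT JOIN customers b ON a.customer_id = b.id

Result:
product  | customer
---------+---------
Tablet   | NULL    
Stapler  | Xander  
Lamp     | Helen   
Desk     | Uma     
Cable    | Xander  
Keyboard | Carol   


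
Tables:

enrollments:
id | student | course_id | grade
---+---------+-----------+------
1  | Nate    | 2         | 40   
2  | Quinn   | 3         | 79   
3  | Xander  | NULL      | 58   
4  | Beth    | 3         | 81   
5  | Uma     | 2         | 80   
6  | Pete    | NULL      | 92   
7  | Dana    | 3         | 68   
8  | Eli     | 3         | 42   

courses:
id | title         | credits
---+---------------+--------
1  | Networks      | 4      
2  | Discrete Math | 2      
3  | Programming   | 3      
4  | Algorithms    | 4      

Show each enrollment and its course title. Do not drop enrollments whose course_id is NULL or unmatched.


LEFT JOIN keeps every row from enrollments (the left table); where course_id has no match in courses, the course columns become NULL. Walk through each enrollment:
  - enrollment 1 (Nate): course_id=2 -> matches Discrete Math
  - enrollment 2 (Quinn): course_id=3 -> matches Programming
  - enrollment 3 (Xander): course_id=NULL, no match -> kept with NULL
  - enrollment 4 (Beth): course_id=3 -> matches Programming
  - enrollment 5 (Uma): course_id=2 -> matches Discrete Math
  - enrollment 6 (Pete): course_id=NULL, no match -> kept with NULL
  - enrollment 7 (Dana): course_id=3 -> matches Programming
  - enrollment 8 (Eli): course_id=3 -> matches Programming
All 8 rows appear; 2 have NULL course.

SQL:
SELECT a.student, b.title AS course
FROM enrollments a
LEFT JOIN courses b ON a.course_id = b.id

Result:
student | course       
--------+--------------
Nate    | Discrete Math
Quinn   | Programming  
Xander  | NULL         
Beth    | Programming  
Uma     | Discrete Math
Pete    | NULL         
Dana    | Programming  
Eli     | Programming  


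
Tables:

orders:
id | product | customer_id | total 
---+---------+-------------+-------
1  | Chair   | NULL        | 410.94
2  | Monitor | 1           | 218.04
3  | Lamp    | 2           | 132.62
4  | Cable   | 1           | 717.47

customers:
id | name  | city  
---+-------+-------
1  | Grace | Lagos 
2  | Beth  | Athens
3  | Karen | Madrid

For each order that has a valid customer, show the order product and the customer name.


INNER JOIN keeps only orders rows whose customer_id matches an id in customers. Walk through each order:
  - order 1 (Chair): customer_id=NULL, no match -> dropped
  - order 2 (Monitor): customer_id=1 -> matches Grace
  - order 3 (Lamp): customer_id=2 -> matches Beth
  - order 4 (Cable): customer_id=1 -> matches Grace
So 1 of 4 rows is dropped.

SQL:
SELECT a.product, b.name AS customer
FROM orders a
INNER JOIN customers b ON a.customer_id = b.id

Result:
product | customer
--------+---------
Monitor | Grace   
Lamp    | Beth    
Cable   | Grace   


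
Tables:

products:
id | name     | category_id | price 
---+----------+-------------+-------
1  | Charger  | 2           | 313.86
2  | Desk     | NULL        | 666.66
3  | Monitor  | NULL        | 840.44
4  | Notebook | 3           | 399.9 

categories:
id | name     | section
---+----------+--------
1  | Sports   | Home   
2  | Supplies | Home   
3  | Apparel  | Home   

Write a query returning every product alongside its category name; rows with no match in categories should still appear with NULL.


LEFT JOIN keeps every row from products (the left table); where category_id has no match in categories, the category columns become NULL. Walk through each product:
  - product 1 (Charger): category_id=2 -> matches Supplies
  - product 2 (Desk): category_id=NULL, no match -> kept with NULL
  - product 3 (Monitor): category_id=NULL, no match -> kept with NULL
  - product 4 (Notebook): category_id=3 -> matches Apparel
All 4 rows appear; 2 have NULL category.

SQL:
SELECT a.name, b.name AS category
FROM products a
LEFT JOIN categories b ON a.category_id = b.id

Result:
name     | category
---------+---------
Charger  | Supplies
Desk     | NULL    
Monitor  | NULL    
Notebook | Apparel 


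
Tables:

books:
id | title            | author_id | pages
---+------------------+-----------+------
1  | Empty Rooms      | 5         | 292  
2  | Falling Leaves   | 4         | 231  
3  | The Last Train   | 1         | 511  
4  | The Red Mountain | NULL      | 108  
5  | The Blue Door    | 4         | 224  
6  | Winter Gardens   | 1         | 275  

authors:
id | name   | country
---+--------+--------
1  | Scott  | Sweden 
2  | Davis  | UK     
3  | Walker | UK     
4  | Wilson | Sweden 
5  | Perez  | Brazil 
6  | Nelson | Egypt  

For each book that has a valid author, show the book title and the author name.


INNER JOIN keeps only books rows whose author_id matches an id in authors. Walk through each book:
  - book 1 (Empty Rooms): author_id=5 -> matches Perez
  - book 2 (Falling Leaves): author_id=4 -> matches Wilson
  - book 3 (The Last Train): author_id=1 -> matches Scott
  - book 4 (The Red Mountain): author_id=NULL, no match -> dropped
  - book 5 (The Blue Door): author_id=4 -> matches Wilson
  - book 6 (Winter Gardens): author_id=1 -> matches Scott
So 1 of 6 rows is dropped.

SQL:
SELECT a.title, b.name AS author
FROM books a
INNER JOIN authors b ON a.author_id = b.id

Result:
title          | author
---------------+-------
Empty Rooms    | Perez 
Falling Leaves | Wilson
The Last Train | Scott 
The Blue Door  | Wilson
Winter Gardens | Scott 


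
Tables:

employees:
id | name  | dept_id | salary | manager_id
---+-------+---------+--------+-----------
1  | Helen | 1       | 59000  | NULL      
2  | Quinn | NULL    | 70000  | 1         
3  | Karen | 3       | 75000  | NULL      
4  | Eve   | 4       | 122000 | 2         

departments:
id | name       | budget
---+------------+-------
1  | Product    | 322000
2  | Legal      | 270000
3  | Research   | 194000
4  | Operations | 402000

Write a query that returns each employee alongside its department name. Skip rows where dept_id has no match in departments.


INNER JOIN keeps only employees rows whose dept_id matches an id in departments. Walk through each employee:
  - employee 1 (Helen): dept_id=1 -> matches Product
  - employee 2 (Quinn): dept_id=NULL, no match -> dropped
  - employee 3 (Karen): dept_id=3 -> matches Research
  - employee 4 (Eve): dept_id=4 -> matches Operations
So 1 of 4 rows is dropped.

SQL:
SELECT a.name, b.name AS department
FROM employees a
INNER JOIN departments b ON a.dept_id = b.id

Result:
name  | department
------+-----------
Helen | Product   
Karen | Research  
Eve   | Operations


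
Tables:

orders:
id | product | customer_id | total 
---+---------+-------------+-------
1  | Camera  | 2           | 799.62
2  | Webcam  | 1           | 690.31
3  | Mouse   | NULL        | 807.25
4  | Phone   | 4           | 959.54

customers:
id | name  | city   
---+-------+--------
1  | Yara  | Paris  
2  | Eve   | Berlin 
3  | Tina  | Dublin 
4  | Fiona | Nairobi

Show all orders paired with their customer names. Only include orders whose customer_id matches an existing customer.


INNER JOIN keeps only orders rows whose customer_id matches an id in customers. Walk through each order:
  - order 1 (Camera): customer_id=2 -> matches Eve
  - order 2 (Webcam): customer_id=1 -> matches Yara
  - order 3 (Mouse): customer_id=NULL, no match -> dropped
  - order 4 (Phone): customer_id=4 -> matches Fiona
So 1 of 4 rows is dropped.

SQL:
SELECT a.product, b.name AS customer
FROM orders a
INNER JOIN customers b ON a.customer_id = b.id

Result:
product | customer
--------+---------
Camera  | Eve     
Webcam  | Yara    
Phone   | Fiona   


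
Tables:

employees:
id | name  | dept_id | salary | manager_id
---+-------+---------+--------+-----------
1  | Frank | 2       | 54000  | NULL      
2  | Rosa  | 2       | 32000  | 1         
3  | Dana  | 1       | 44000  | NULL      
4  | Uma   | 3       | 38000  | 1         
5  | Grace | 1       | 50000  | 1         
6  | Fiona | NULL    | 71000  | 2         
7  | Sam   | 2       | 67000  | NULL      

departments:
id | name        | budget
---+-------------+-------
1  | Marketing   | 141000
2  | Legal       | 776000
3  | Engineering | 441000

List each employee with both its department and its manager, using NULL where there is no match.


Two LEFT JOINs from the same base table employees: one to departments via dept_id, one to employees itself via manager_id. Both are LEFT so every employee is preserved.
Match against departments:
  - employee 1 (Frank): dept_id=2 -> matches Legal
  - employee 2 (Rosa): dept_id=2 -> matches Legal
  - employee 3 (Dana): dept_id=1 -> matches Marketing
  - employee 4 (Uma): dept_id=3 -> matches Engineering
  - employee 5 (Grace): dept_id=1 -> matches Marketing
  - employee 6 (Fiona): dept_id=NULL, no match -> kept with NULL
  - employee 7 (Sam): dept_id=2 -> matches Legal
Match against employees (self):
  - employee 1 (Frank): manager_id=NULL -> NULL
  - employee 2 (Rosa): manager_id=1 -> Frank
  - employee 3 (Dana): manager_id=NULL -> NULL
  - employee 4 (Uma): manager_id=1 -> Frank
  - employee 5 (Grace): manager_id=1 -> Frank
  - employee 6 (Fiona): manager_id=2 -> Rosa
  - employee 7 (Sam): manager_id=NULL -> NULL

SQL:
SELECT a.name, b.name AS department, c.name AS manager
FROM employees a
LEFT JOIN departments b ON a.dept_id = b.id
LEFT JOIN employees c ON a.manager_id = c.id

Result:
name  | department  | manager
------+-------------+--------
Frank | Legal       | NULL   
Rosa  | Legal       | Frank  
Dana  | Marketing   | NULL   
Uma   | Engineering | Frank  
Grace | Marketing   | Frank  
Fiona | NULL        | Rosa   
Sam   | Legal       | NULL   


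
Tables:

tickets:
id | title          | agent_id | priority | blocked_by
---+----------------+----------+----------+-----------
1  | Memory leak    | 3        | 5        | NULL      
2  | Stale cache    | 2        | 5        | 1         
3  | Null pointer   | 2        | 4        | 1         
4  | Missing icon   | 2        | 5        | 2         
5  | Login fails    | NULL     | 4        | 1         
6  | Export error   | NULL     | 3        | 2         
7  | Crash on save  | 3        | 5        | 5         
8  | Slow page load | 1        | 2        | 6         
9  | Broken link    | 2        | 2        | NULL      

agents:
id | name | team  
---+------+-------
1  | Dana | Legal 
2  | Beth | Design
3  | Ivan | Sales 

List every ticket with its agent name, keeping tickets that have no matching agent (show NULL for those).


LEFT JOIN keeps every row from tickets (the left table); where agent_id has no match in agents, the agent columns become NULL. Walk through each ticket:
  - ticket 1 (Memory leak): agent_id=3 -> matches Ivan
  - ticket 2 (Stale cache): agent_id=2 -> matches Beth
  - ticket 3 (Null pointer): agent_id=2 -> matches Beth
  - ticket 4 (Missing icon): agent_id=2 -> matches Beth
  - ticket 5 (Login fails): agent_id=NULL, no match -> kept with NULL
  - ticket 6 (Export error): agent_id=NULL, no match -> kept with NULL
  - ticket 7 (Crash on save): agent_id=3 -> matches Ivan
  - ticket 8 (Slow page load): agent_id=1 -> matches Dana
  - ticket 9 (Broken link): agent_id=2 -> matches Beth
All 9 rows appear; 2 have NULL agent.

SQL:
SELECT a.title, b.name AS agent
FROM tickets a
LEFT JOIN agents b ON a.agent_id = b.id

Result:
title          | agent
---------------+------
Memory leak    | Ivan 
Stale cache    | Beth 
Null pointer   | Beth 
Missing icon   | Beth 
Login fails    | NULL 
Export error   | NULL 
Crash on save  | Ivan 
Slow page load | Dana 
Broken link    | Beth 


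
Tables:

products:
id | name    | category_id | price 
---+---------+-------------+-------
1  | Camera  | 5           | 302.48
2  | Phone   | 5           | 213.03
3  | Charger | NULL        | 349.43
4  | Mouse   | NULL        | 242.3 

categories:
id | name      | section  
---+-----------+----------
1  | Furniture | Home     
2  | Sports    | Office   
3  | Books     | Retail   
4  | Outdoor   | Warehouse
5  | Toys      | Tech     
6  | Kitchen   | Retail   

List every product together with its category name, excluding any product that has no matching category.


INNER JOIN keeps only products rows whose category_id matches an id in categories. Walk through each product:
  - product 1 (Camera): category_id=5 -> matches Toys
  - product 2 (Phone): category_id=5 -> matches Toys
  - product 3 (Charger): category_id=NULL, no match -> dropped
  - product 4 (Mouse): category_id=NULL, no match -> dropped
So 2 of 4 rows are dropped.

SQL:
SELECT a.name, b.name AS category
FROM products a
INNER JOIN categories b ON a.category_id = b.id

Result:
name   | category
-------+---------
Camera | Toys    
Phone  | Toys    


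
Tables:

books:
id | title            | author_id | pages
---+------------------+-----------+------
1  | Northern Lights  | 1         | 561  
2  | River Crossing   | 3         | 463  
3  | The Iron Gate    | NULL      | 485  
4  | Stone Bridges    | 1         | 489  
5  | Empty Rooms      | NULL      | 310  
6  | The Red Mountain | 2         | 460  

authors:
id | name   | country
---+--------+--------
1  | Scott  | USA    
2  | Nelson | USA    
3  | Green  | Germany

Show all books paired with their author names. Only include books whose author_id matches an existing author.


INNER JOIN keeps only books rows whose author_id matches an id in authors. Walk through each book:
  - book 1 (Northern Lights): author_id=1 -> matches Scott
  - book 2 (River Crossing): author_id=3 -> matches Green
  - book 3 (The Iron Gate): author_id=NULL, no match -> dropped
  - book 4 (Stone Bridges): author_id=1 -> matches Scott
  - book 5 (Empty Rooms): author_id=NULL, no match -> dropped
  - book 6 (The Red Mountain): author_id=2 -> matches Nelson
So 2 of 6 rows are dropped.

SQL:
SELECT a.title, b.name AS author
FROM books a
INNER JOIN authors b ON a.author_id = b.id

Result:
title            | author
-----------------+-------
Northern Lights  | Scott 
River Crossing   | Green 
Stone Bridges    | Scott 
The Red Mountain | Nelson


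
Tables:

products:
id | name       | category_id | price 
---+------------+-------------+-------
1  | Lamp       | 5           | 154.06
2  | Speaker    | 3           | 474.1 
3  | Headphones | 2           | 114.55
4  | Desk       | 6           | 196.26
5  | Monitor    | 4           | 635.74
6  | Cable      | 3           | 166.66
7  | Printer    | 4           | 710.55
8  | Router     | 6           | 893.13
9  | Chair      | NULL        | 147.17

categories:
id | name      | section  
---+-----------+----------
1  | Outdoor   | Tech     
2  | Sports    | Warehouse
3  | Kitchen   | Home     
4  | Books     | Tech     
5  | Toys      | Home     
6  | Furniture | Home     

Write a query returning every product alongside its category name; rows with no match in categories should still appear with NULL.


LEFT JOIN keeps every row from products (the left table); where category_id has no match in categories, the category columns become NULL. Walk through each product:
  - product 1 (Lamp): category_id=5 -> matches Toys
  - product 2 (Speaker): category_id=3 -> matches Kitchen
  - product 3 (Headphones): category_id=2 -> matches Sports
  - product 4 (Desk): category_id=6 -> matches Furniture
  - product 5 (Monitor): category_id=4 -> matches Books
  - product 6 (Cable): category_id=3 -> matches Kitchen
  - product 7 (Printer): category_id=4 -> matches Books
  - product 8 (Router): category_id=6 -> matches Furniture
  - product 9 (Chair): category_id=NULL, no match -> kept with NULL
All 9 rows appear; 1 has NULL category.

SQL:
SELECT a.name, b.name AS category
FROM products a
LEFT JOIN categories b ON a.category_id = b.id

Result:
name       | category 
-----------+----------
Lamp       | Toys     
Speaker    | Kitchen  
Headphones | Sports   
Desk       | Furniture
Monitor    | Books    
Cable      | Kitchen  
Printer    | Books    
Router     | Furniture
Chair      | NULL     


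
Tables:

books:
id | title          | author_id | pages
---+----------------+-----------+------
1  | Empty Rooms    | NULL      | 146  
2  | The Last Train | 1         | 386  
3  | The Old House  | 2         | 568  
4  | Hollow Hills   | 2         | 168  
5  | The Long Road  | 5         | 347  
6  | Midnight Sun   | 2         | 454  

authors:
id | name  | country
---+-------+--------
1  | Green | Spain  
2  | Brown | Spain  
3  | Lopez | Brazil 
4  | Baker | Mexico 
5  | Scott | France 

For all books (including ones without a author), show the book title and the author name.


LEFT JOIN keeps every row from books (the left table); where author_id has no match in authors, the author columns become NULL. Walk through each book:
  - book 1 (Empty Rooms): author_id=NULL, no match -> kept with NULL
  - book 2 (The Last Train): author_id=1 -> matches Green
  - book 3 (The Old House): author_id=2 -> matches Brown
  - book 4 (Hollow Hills): author_id=2 -> matches Brown
  - book 5 (The Long Road): author_id=5 -> matches Scott
  - book 6 (Midnight Sun): author_id=2 -> matches Brown
All 6 rows appear; 1 has NULL author.

SQL:
SELECT a.title, b.name AS author
FROM books a
LEFT JOIN authors b ON a.author_id = b.id

Result:
title          | author
---------------+-------
Empty Rooms    | NULL  
The Last Train | Green 
The Old House  | Brown 
Hollow Hills   | Brown 
The Long Road  | Scott 
Midnight Sun   | Brown 


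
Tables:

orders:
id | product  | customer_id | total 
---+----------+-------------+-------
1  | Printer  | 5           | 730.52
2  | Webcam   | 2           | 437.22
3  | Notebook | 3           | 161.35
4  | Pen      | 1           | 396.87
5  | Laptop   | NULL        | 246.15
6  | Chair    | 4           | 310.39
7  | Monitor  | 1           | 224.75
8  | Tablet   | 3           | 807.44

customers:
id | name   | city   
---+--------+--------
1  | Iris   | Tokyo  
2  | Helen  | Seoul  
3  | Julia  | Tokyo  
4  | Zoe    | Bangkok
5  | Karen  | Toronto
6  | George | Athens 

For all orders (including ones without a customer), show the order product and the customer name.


LEFT JOIN keeps every row from orders (the left table); where customer_id has no match in customers, the customer columns become NULL. Walk through each order:
  - order 1 (Printer): customer_id=5 -> matches Karen
  - order 2 (Webcam): customer_id=2 -> matches Helen
  - order 3 (Notebook): customer_id=3 -> matches Julia
  - order 4 (Pen): customer_id=1 -> matches Iris
  - order 5 (Laptop): customer_id=NULL, no match -> kept with NULL
  - order 6 (Chair): customer_id=4 -> matches Zoe
  - order 7 (Monitor): customer_id=1 -> matches Iris
  - order 8 (Tablet): customer_id=3 -> matches Julia
All 8 rows appear; 1 has NULL customer.

SQL:
SELECT a.product, b.name AS customer
FROM orders a
LEFT JOIN customers b ON a.customer_id = b.id

Result:
product  | customer
---------+---------
Printer  | Karen   
Webcam   | Helen   
Notebook | Julia   
Pen      | Iris    
Laptop   | NULL    
Chair    | Zoe     
Monitor  | Iris    
Tablet   | Julia   
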